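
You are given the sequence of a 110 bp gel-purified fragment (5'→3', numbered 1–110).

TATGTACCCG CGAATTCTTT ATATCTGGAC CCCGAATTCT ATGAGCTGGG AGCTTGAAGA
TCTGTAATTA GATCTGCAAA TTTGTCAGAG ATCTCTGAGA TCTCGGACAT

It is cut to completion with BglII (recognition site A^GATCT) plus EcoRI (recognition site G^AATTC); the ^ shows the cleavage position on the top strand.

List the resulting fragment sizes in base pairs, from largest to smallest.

BglII sites (AGATCT) start at positions 58, 70, 89, 98.
BglII cuts after the first base of each site, so after positions 58, 70, 89, 98.
EcoRI sites (GAATTC) start at positions 12, 34.
EcoRI cuts after the first base of each site, so after positions 12, 34.
Combined cut positions: 12, 34, 58, 70, 89, 98.
Linear molecule, 6 cuts → 7 fragments:
  1–12 → 12 bp
  13–34 → 22 bp
  35–58 → 24 bp
  59–70 → 12 bp
  71–89 → 19 bp
  90–98 → 9 bp
  99–110 → 12 bp
Sorted largest to smallest: 24, 22, 19, 12, 12, 12, 9 bp.

24, 22, 19, 12, 12, 12, 9 bp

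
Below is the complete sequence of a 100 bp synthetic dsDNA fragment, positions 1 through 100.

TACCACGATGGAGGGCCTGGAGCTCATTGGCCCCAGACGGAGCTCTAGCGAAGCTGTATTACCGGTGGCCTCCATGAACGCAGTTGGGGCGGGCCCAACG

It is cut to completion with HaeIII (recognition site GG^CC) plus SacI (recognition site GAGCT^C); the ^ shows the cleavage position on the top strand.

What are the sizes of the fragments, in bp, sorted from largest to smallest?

25, 24, 15, 14, 9, 7, 6 bp

HaeIII sites (GGCC) start at positions 14, 29, 67, 92.
HaeIII cuts after base 2 of each site, so after positions 15, 30, 68, 93.
SacI sites (GAGCTC) start at positions 20, 40.
SacI cuts after base 5 of each site (before the last base), so after positions 24, 44.
Combined cut positions: 15, 24, 30, 44, 68, 93.
Linear molecule, 6 cuts → 7 fragments:
  1–15 → 15 bp
  16–24 → 9 bp
  25–30 → 6 bp
  31–44 → 14 bp
  45–68 → 24 bp
  69–93 → 25 bp
  94–100 → 7 bp
Sorted largest to smallest: 25, 24, 15, 14, 9, 7, 6 bp.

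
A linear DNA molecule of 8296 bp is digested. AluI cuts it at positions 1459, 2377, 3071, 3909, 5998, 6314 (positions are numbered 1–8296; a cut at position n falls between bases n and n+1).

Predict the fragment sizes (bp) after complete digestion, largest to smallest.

2089, 1982, 1459, 918, 838, 694, 316 bp

Linear molecule, 6 cuts → 7 fragments:
  1459 − 0 = 1459 bp
  2377 − 1459 = 918 bp
  3071 − 2377 = 694 bp
  3909 − 3071 = 838 bp
  5998 − 3909 = 2089 bp
  6314 − 5998 = 316 bp
  8296 − 6314 = 1982 bp
Sorted largest to smallest: 2089, 1982, 1459, 918, 838, 694, 316 bp.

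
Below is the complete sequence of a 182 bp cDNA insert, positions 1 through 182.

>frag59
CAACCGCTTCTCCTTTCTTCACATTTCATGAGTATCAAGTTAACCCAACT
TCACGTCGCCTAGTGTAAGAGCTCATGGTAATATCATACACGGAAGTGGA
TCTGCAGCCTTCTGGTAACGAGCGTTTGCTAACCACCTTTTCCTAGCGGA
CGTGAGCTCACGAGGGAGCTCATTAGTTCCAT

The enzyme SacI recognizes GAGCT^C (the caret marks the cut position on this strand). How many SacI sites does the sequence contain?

GAGCTC occurs starting at positions 69, 154, 166.
SacI cuts at 3 sites.

3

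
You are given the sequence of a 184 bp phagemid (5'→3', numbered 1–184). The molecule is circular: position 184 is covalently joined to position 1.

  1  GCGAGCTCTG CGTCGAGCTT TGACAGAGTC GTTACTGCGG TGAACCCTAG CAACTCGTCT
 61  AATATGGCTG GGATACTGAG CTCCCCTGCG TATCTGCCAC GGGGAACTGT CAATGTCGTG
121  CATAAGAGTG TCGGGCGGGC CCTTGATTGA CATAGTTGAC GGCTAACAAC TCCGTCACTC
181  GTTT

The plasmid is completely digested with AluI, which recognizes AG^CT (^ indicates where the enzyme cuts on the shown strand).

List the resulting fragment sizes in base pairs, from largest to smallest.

109, 63, 12 bp

AluI sites (AGCT) start at positions 4, 16, 79.
AluI cuts after base 2 of each site, so after positions 5, 17, 80.
Circular molecule, 3 cuts → 3 fragments:
  6–17 → 12 bp
  18–80 → 63 bp
  81–184 then 1–5 → 104 + 5 = 109 bp
Sorted largest to smallest: 109, 63, 12 bp.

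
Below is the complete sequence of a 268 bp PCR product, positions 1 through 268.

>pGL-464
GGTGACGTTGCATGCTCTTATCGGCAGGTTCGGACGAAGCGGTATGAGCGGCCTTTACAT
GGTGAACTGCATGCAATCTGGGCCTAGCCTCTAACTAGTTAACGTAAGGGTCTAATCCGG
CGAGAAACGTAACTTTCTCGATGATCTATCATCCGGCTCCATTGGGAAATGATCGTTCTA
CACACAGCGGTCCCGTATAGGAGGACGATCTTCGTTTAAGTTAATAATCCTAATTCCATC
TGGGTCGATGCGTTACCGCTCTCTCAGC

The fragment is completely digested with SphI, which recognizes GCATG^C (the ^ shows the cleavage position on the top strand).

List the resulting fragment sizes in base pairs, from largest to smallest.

SphI sites (GCATGC) start at positions 10, 69.
SphI cuts after base 5 of each site (before the last base), so after positions 14, 73.
Linear molecule, 2 cuts → 3 fragments:
  1–14 → 14 bp
  15–73 → 59 bp
  74–268 → 195 bp
Sorted largest to smallest: 195, 59, 14 bp.

195, 59, 14 bp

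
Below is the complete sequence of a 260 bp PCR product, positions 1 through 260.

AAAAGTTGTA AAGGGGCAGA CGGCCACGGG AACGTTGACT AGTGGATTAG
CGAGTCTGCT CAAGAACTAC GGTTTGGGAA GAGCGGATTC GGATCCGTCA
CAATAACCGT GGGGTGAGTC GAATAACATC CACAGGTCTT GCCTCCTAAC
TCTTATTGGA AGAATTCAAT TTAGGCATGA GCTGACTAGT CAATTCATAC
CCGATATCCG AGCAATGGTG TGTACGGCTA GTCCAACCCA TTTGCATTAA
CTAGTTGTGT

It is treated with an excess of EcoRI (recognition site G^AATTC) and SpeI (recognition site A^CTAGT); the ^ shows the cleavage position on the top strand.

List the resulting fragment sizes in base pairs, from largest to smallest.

124, 65, 38, 23, 10 bp

The EcoRI site (GAATTC) starts at position 162.
EcoRI cuts after the first base of each site, so after position 162.
SpeI sites (ACTAGT) start at positions 38, 185, 250.
SpeI cuts after the first base of each site, so after positions 38, 185, 250.
Combined cut positions: 38, 162, 185, 250.
Linear molecule, 4 cuts → 5 fragments:
  1–38 → 38 bp
  39–162 → 124 bp
  163–185 → 23 bp
  186–250 → 65 bp
  251–260 → 10 bp
Sorted largest to smallest: 124, 65, 38, 23, 10 bp.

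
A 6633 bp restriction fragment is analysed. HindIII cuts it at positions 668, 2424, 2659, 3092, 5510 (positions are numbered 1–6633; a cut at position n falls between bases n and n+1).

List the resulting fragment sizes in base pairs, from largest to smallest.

Linear molecule, 5 cuts → 6 fragments:
  668 − 0 = 668 bp
  2424 − 668 = 1756 bp
  2659 − 2424 = 235 bp
  3092 − 2659 = 433 bp
  5510 − 3092 = 2418 bp
  6633 − 5510 = 1123 bp
Sorted largest to smallest: 2418, 1756, 1123, 668, 433, 235 bp.

2418, 1756, 1123, 668, 433, 235 bp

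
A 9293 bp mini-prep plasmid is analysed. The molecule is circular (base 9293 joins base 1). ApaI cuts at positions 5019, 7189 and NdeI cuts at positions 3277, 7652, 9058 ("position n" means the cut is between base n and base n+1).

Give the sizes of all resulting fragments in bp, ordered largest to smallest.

Combined cut positions (sorted): 3277, 5019, 7189, 7652, 9058.
Circular molecule, 5 cuts → 5 fragments:
  5019 − 3277 = 1742 bp
  7189 − 5019 = 2170 bp
  7652 − 7189 = 463 bp
  9058 − 7652 = 1406 bp
  wrap: 9293 − 9058 + 3277 = 3512 bp
Sorted largest to smallest: 3512, 2170, 1742, 1406, 463 bp.

3512, 2170, 1742, 1406, 463 bp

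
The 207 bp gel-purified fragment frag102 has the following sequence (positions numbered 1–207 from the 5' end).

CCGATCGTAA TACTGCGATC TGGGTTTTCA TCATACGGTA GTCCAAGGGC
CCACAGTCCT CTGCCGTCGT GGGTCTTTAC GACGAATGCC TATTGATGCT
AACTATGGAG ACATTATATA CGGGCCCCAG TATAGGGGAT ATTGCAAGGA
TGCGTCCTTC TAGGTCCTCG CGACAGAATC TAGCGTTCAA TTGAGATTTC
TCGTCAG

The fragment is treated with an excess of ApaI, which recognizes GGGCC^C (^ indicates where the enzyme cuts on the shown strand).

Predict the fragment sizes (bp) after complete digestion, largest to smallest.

ApaI sites (GGGCCC) start at positions 47, 122.
ApaI cuts after base 5 of each site (before the last base), so after positions 51, 126.
Linear molecule, 2 cuts → 3 fragments:
  1–51 → 51 bp
  52–126 → 75 bp
  127–207 → 81 bp
Sorted largest to smallest: 81, 75, 51 bp.

81, 75, 51 bp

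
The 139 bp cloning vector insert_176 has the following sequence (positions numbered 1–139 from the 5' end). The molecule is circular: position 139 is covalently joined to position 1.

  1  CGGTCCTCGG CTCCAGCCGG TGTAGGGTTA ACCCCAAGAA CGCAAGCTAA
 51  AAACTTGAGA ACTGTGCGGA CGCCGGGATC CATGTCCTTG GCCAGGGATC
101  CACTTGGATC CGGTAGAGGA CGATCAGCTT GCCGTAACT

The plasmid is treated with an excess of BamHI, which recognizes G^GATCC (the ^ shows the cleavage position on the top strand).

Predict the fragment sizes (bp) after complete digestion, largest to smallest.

BamHI sites (GGATCC) start at positions 76, 96, 106.
BamHI cuts after the first base of each site, so after positions 76, 96, 106.
Circular molecule, 3 cuts → 3 fragments:
  77–96 → 20 bp
  97–106 → 10 bp
  107–139 then 1–76 → 33 + 76 = 109 bp
Sorted largest to smallest: 109, 20, 10 bp.

109, 20, 10 bp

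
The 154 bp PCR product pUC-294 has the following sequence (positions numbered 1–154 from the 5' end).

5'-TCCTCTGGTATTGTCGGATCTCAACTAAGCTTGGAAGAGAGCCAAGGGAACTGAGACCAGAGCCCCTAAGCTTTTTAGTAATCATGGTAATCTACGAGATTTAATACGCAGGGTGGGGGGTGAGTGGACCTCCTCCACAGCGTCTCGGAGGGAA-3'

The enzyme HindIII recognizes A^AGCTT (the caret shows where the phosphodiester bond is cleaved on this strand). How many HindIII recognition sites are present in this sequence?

2

AAGCTT occurs starting at positions 27, 68.
HindIII cuts at 2 sites.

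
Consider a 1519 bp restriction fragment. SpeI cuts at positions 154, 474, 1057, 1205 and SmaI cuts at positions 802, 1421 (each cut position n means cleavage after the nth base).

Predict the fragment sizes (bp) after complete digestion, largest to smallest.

328, 320, 255, 216, 154, 148, 98 bp

Combined cut positions (sorted): 154, 474, 802, 1057, 1205, 1421.
Linear molecule, 6 cuts → 7 fragments:
  154 − 0 = 154 bp
  474 − 154 = 320 bp
  802 − 474 = 328 bp
  1057 − 802 = 255 bp
  1205 − 1057 = 148 bp
  1421 − 1205 = 216 bp
  1519 − 1421 = 98 bp
Sorted largest to smallest: 328, 320, 255, 216, 154, 148, 98 bp.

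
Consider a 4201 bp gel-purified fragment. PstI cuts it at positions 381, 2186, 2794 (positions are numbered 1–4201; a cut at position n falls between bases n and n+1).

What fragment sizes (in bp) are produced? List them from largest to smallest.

Linear molecule, 3 cuts → 4 fragments:
  381 − 0 = 381 bp
  2186 − 381 = 1805 bp
  2794 − 2186 = 608 bp
  4201 − 2794 = 1407 bp
Sorted largest to smallest: 1805, 1407, 608, 381 bp.

1805, 1407, 608, 381 bp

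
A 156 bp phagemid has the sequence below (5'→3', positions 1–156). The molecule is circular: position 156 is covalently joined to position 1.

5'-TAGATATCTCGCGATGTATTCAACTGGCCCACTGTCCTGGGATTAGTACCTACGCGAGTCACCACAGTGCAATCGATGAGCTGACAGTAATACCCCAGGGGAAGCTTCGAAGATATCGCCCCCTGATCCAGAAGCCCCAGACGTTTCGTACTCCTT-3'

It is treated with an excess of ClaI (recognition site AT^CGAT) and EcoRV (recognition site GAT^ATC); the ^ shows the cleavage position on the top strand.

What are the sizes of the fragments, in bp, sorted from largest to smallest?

The ClaI site (ATCGAT) starts at position 72.
ClaI cuts after base 2 of each site, so after position 73.
EcoRV sites (GATATC) start at positions 3, 112.
EcoRV cuts after base 3 of each site, so after positions 5, 114.
Combined cut positions: 5, 73, 114.
Circular molecule, 3 cuts → 3 fragments:
  6–73 → 68 bp
  74–114 → 41 bp
  115–156 then 1–5 → 42 + 5 = 47 bp
Sorted largest to smallest: 68, 47, 41 bp.

68, 47, 41 bp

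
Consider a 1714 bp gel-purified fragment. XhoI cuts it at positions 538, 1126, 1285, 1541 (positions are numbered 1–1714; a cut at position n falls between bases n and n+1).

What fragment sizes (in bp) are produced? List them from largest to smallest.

588, 538, 256, 173, 159 bp

Linear molecule, 4 cuts → 5 fragments:
  538 − 0 = 538 bp
  1126 − 538 = 588 bp
  1285 − 1126 = 159 bp
  1541 − 1285 = 256 bp
  1714 − 1541 = 173 bp
Sorted largest to smallest: 588, 538, 256, 173, 159 bp.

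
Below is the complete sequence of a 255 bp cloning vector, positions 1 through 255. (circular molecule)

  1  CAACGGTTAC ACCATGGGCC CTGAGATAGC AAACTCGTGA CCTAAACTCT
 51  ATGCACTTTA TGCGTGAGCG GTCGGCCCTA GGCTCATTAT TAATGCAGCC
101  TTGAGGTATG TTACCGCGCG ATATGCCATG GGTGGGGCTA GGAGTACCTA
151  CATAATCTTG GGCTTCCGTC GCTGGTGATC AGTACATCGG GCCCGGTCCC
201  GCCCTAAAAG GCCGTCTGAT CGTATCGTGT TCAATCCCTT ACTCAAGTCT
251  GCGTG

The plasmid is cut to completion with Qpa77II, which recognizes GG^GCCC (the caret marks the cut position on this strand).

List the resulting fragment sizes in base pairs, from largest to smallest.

Qpa77II sites (GGGCCC) start at positions 16, 189.
Qpa77II cuts after base 2 of each site, so after positions 17, 190.
Circular molecule, 2 cuts → 2 fragments:
  18–190 → 173 bp
  191–255 then 1–17 → 65 + 17 = 82 bp
Sorted largest to smallest: 173, 82 bp.

173, 82 bp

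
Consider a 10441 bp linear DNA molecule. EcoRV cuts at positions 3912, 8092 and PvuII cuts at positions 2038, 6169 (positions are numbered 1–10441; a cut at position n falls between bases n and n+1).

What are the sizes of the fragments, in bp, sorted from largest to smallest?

Combined cut positions (sorted): 2038, 3912, 6169, 8092.
Linear molecule, 4 cuts → 5 fragments:
  2038 − 0 = 2038 bp
  3912 − 2038 = 1874 bp
  6169 − 3912 = 2257 bp
  8092 − 6169 = 1923 bp
  10441 − 8092 = 2349 bp
Sorted largest to smallest: 2349, 2257, 2038, 1923, 1874 bp.

2349, 2257, 2038, 1923, 1874 bp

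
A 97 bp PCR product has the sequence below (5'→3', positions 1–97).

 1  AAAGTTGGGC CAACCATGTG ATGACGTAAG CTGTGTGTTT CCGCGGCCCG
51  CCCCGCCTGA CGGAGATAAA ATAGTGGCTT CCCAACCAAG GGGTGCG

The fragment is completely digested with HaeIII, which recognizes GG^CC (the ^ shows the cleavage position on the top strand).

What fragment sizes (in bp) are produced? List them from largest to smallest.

51, 37, 9 bp

HaeIII sites (GGCC) start at positions 8, 45.
HaeIII cuts after base 2 of each site, so after positions 9, 46.
Linear molecule, 2 cuts → 3 fragments:
  1–9 → 9 bp
  10–46 → 37 bp
  47–97 → 51 bp
Sorted largest to smallest: 51, 37, 9 bp.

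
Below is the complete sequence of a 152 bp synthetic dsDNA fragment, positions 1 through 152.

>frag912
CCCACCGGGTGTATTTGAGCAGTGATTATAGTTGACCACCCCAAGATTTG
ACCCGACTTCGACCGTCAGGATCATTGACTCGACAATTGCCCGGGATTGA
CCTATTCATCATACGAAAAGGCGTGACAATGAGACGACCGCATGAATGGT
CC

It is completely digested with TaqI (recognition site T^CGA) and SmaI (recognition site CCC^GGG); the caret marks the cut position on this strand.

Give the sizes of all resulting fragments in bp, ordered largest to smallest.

60, 59, 21, 12 bp

TaqI sites (TCGA) start at positions 59, 80.
TaqI cuts after the first base of each site, so after positions 59, 80.
The SmaI site (CCCGGG) starts at position 90.
SmaI cuts after base 3 of each site, so after position 92.
Combined cut positions: 59, 80, 92.
Linear molecule, 3 cuts → 4 fragments:
  1–59 → 59 bp
  60–80 → 21 bp
  81–92 → 12 bp
  93–152 → 60 bp
Sorted largest to smallest: 60, 59, 21, 12 bp.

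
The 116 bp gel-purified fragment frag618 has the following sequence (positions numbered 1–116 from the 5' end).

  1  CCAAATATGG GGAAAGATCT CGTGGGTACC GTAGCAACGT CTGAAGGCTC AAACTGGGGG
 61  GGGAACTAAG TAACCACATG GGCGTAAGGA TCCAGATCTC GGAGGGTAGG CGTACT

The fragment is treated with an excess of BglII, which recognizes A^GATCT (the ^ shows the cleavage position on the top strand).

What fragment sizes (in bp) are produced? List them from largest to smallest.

BglII sites (AGATCT) start at positions 15, 94.
BglII cuts after the first base of each site, so after positions 15, 94.
Linear molecule, 2 cuts → 3 fragments:
  1–15 → 15 bp
  16–94 → 79 bp
  95–116 → 22 bp
Sorted largest to smallest: 79, 22, 15 bp.

79, 22, 15 bp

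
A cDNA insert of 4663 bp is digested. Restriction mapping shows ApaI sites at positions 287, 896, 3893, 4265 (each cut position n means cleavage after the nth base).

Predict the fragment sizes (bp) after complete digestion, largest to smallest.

2997, 609, 398, 372, 287 bp

Linear molecule, 4 cuts → 5 fragments:
  287 − 0 = 287 bp
  896 − 287 = 609 bp
  3893 − 896 = 2997 bp
  4265 − 3893 = 372 bp
  4663 − 4265 = 398 bp
Sorted largest to smallest: 2997, 609, 398, 372, 287 bp.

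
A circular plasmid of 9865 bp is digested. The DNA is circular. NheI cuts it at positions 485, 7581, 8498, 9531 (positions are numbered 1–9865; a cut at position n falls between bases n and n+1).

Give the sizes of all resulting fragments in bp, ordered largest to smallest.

7096, 1033, 917, 819 bp

Circular molecule, 4 cuts → 4 fragments:
  7581 − 485 = 7096 bp
  8498 − 7581 = 917 bp
  9531 − 8498 = 1033 bp
  wrap: 9865 − 9531 + 485 = 819 bp
Sorted largest to smallest: 7096, 1033, 917, 819 bp.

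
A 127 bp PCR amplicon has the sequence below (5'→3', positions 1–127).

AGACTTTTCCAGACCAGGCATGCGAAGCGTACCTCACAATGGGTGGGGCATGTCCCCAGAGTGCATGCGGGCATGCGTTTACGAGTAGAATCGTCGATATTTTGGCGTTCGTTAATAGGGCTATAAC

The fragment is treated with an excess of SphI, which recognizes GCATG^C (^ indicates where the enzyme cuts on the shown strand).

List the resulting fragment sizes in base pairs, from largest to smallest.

SphI sites (GCATGC) start at positions 18, 63, 71.
SphI cuts after base 5 of each site (before the last base), so after positions 22, 67, 75.
Linear molecule, 3 cuts → 4 fragments:
  1–22 → 22 bp
  23–67 → 45 bp
  68–75 → 8 bp
  76–127 → 52 bp
Sorted largest to smallest: 52, 45, 22, 8 bp.

52, 45, 22, 8 bp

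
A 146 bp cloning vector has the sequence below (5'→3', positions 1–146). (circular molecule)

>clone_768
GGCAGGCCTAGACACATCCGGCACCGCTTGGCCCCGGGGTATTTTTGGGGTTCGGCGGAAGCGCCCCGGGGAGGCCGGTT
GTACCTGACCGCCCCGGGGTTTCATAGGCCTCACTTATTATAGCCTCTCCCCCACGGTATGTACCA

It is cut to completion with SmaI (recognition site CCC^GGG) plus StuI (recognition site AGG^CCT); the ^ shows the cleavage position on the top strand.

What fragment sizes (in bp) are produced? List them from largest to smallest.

SmaI sites (CCCGGG) start at positions 33, 65, 93.
SmaI cuts after base 3 of each site, so after positions 35, 67, 95.
StuI sites (AGGCCT) start at positions 4, 106.
StuI cuts after base 3 of each site, so after positions 6, 108.
Combined cut positions: 6, 35, 67, 95, 108.
Circular molecule, 5 cuts → 5 fragments:
  7–35 → 29 bp
  36–67 → 32 bp
  68–95 → 28 bp
  96–108 → 13 bp
  109–146 then 1–6 → 38 + 6 = 44 bp
Sorted largest to smallest: 44, 32, 29, 28, 13 bp.

44, 32, 29, 28, 13 bp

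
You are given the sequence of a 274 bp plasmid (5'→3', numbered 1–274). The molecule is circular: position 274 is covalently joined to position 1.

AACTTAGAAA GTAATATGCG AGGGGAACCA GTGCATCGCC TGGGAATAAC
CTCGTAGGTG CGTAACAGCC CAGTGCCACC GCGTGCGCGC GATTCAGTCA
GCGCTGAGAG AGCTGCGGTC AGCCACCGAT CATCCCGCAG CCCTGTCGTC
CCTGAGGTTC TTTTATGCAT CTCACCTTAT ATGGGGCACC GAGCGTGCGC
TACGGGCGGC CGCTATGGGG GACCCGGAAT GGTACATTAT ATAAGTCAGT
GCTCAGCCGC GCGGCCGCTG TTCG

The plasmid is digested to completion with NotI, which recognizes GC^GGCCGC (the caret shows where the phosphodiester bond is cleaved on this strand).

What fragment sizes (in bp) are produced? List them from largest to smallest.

NotI sites (GCGGCCGC) start at positions 206, 261.
NotI cuts after base 2 of each site, so after positions 207, 262.
Circular molecule, 2 cuts → 2 fragments:
  208–262 → 55 bp
  263–274 then 1–207 → 12 + 207 = 219 bp
Sorted largest to smallest: 219, 55 bp.

219, 55 bp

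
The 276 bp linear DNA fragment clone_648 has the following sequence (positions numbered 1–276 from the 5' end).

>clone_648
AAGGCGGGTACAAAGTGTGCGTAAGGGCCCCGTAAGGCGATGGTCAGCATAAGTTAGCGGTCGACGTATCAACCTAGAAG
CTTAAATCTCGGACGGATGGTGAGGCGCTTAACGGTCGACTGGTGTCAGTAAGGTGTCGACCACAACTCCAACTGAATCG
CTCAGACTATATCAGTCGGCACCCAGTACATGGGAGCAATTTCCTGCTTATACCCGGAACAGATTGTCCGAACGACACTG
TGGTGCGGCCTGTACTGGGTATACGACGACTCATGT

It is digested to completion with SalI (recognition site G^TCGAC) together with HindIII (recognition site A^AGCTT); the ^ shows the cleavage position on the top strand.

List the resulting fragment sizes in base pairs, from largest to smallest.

140, 60, 37, 21, 18 bp

SalI sites (GTCGAC) start at positions 60, 115, 136.
SalI cuts after the first base of each site, so after positions 60, 115, 136.
The HindIII site (AAGCTT) starts at position 78.
HindIII cuts after the first base of each site, so after position 78.
Combined cut positions: 60, 78, 115, 136.
Linear molecule, 4 cuts → 5 fragments:
  1–60 → 60 bp
  61–78 → 18 bp
  79–115 → 37 bp
  116–136 → 21 bp
  137–276 → 140 bp
Sorted largest to smallest: 140, 60, 37, 21, 18 bp.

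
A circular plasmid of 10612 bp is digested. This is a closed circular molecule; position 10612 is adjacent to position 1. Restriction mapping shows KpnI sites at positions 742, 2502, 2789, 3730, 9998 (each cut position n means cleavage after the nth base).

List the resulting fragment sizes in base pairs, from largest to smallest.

Circular molecule, 5 cuts → 5 fragments:
  2502 − 742 = 1760 bp
  2789 − 2502 = 287 bp
  3730 − 2789 = 941 bp
  9998 − 3730 = 6268 bp
  wrap: 10612 − 9998 + 742 = 1356 bp
Sorted largest to smallest: 6268, 1760, 1356, 941, 287 bp.

6268, 1760, 1356, 941, 287 bp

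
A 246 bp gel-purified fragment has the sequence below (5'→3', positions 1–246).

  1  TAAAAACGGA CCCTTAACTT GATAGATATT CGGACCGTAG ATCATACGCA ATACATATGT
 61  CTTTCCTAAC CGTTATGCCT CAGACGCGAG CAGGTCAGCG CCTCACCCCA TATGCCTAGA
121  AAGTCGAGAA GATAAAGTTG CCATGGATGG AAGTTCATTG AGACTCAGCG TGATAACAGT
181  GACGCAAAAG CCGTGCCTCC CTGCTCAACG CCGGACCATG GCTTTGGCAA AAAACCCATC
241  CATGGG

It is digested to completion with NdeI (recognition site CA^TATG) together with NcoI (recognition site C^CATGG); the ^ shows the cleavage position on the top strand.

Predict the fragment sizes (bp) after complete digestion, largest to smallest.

75, 55, 55, 31, 24, 6 bp

NdeI sites (CATATG) start at positions 54, 109.
NdeI cuts after base 2 of each site, so after positions 55, 110.
NcoI sites (CCATGG) start at positions 141, 216, 240.
NcoI cuts after the first base of each site, so after positions 141, 216, 240.
Combined cut positions: 55, 110, 141, 216, 240.
Linear molecule, 5 cuts → 6 fragments:
  1–55 → 55 bp
  56–110 → 55 bp
  111–141 → 31 bp
  142–216 → 75 bp
  217–240 → 24 bp
  241–246 → 6 bp
Sorted largest to smallest: 75, 55, 55, 31, 24, 6 bp.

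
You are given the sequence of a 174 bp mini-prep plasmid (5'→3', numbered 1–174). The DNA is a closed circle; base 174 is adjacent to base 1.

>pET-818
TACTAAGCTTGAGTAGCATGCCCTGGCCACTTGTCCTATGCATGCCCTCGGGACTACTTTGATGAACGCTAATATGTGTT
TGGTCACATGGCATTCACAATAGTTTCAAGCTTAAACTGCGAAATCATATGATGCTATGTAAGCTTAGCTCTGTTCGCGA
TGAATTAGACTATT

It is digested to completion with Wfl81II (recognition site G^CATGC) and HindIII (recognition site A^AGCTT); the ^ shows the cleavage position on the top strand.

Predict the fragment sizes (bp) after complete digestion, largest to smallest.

Wfl81II sites (GCATGC) start at positions 16, 40.
Wfl81II cuts after the first base of each site, so after positions 16, 40.
HindIII sites (AAGCTT) start at positions 5, 108, 141.
HindIII cuts after the first base of each site, so after positions 5, 108, 141.
Combined cut positions: 5, 16, 40, 108, 141.
Circular molecule, 5 cuts → 5 fragments:
  6–16 → 11 bp
  17–40 → 24 bp
  41–108 → 68 bp
  109–141 → 33 bp
  142–174 then 1–5 → 33 + 5 = 38 bp
Sorted largest to smallest: 68, 38, 33, 24, 11 bp.

68, 38, 33, 24, 11 bp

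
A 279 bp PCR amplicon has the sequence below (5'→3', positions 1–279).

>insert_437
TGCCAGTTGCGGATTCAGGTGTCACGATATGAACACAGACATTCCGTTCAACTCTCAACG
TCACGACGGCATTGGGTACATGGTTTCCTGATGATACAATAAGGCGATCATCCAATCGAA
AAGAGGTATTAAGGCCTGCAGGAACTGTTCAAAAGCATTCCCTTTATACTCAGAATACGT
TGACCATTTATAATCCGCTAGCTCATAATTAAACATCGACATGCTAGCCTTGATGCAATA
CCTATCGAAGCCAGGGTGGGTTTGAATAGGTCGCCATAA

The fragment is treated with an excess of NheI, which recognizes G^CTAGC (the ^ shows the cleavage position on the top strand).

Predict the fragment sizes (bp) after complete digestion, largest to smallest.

NheI sites (GCTAGC) start at positions 197, 223.
NheI cuts after the first base of each site, so after positions 197, 223.
Linear molecule, 2 cuts → 3 fragments:
  1–197 → 197 bp
  198–223 → 26 bp
  224–279 → 56 bp
Sorted largest to smallest: 197, 56, 26 bp.

197, 56, 26 bp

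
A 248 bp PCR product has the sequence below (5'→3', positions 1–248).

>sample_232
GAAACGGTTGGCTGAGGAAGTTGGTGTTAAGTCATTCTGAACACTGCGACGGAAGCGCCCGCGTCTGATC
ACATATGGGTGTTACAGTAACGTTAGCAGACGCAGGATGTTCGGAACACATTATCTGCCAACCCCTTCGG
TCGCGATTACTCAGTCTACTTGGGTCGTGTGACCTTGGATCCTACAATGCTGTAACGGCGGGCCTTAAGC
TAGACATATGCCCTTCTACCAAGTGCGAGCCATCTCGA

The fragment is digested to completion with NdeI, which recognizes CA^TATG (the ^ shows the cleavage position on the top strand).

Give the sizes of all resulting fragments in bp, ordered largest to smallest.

143, 73, 32 bp

NdeI sites (CATATG) start at positions 72, 215.
NdeI cuts after base 2 of each site, so after positions 73, 216.
Linear molecule, 2 cuts → 3 fragments:
  1–73 → 73 bp
  74–216 → 143 bp
  217–248 → 32 bp
Sorted largest to smallest: 143, 73, 32 bp.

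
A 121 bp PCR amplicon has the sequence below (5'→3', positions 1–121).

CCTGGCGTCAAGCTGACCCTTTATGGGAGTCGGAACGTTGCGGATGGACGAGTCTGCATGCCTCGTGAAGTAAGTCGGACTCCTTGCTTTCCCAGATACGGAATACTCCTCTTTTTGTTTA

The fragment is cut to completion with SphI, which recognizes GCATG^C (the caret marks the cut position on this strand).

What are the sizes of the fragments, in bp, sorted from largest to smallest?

The SphI site (GCATGC) starts at position 56.
SphI cuts after base 5 of each site (before the last base), so after position 60.
Linear molecule, 1 cut → 2 fragments:
  1–60 → 60 bp
  61–121 → 61 bp
Sorted largest to smallest: 61, 60 bp.

61, 60 bp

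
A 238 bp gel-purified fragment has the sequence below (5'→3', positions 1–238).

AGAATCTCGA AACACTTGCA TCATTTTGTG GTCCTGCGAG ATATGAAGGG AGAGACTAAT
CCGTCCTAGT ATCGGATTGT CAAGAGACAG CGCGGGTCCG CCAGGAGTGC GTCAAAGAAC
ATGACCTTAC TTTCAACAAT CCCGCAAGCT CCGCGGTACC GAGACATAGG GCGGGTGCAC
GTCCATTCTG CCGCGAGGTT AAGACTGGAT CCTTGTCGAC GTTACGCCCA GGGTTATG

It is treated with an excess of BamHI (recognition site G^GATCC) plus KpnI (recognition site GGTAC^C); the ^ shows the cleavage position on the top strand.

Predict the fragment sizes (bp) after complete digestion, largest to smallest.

The BamHI site (GGATCC) starts at position 207.
BamHI cuts after the first base of each site, so after position 207.
The KpnI site (GGTACC) starts at position 155.
KpnI cuts after base 5 of each site (before the last base), so after position 159.
Combined cut positions: 159, 207.
Linear molecule, 2 cuts → 3 fragments:
  1–159 → 159 bp
  160–207 → 48 bp
  208–238 → 31 bp
Sorted largest to smallest: 159, 48, 31 bp.

159, 48, 31 bp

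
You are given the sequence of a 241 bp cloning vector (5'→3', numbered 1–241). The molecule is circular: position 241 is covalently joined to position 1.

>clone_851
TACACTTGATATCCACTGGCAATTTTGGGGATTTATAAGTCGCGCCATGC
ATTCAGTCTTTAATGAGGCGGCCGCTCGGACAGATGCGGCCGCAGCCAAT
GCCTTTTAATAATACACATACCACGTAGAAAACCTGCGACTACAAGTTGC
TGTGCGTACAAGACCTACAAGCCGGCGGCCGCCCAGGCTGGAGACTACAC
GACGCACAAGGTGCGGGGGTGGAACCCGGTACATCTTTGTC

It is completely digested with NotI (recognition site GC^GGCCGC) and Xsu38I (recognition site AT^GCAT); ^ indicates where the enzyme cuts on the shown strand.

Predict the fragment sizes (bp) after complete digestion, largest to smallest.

NotI sites (GCGGCCGC) start at positions 68, 86, 175.
NotI cuts after base 2 of each site, so after positions 69, 87, 176.
The Xsu38I site (ATGCAT) starts at position 47.
Xsu38I cuts after base 2 of each site, so after position 48.
Combined cut positions: 48, 69, 87, 176.
Circular molecule, 4 cuts → 4 fragments:
  49–69 → 21 bp
  70–87 → 18 bp
  88–176 → 89 bp
  177–241 then 1–48 → 65 + 48 = 113 bp
Sorted largest to smallest: 113, 89, 21, 18 bp.

113, 89, 21, 18 bp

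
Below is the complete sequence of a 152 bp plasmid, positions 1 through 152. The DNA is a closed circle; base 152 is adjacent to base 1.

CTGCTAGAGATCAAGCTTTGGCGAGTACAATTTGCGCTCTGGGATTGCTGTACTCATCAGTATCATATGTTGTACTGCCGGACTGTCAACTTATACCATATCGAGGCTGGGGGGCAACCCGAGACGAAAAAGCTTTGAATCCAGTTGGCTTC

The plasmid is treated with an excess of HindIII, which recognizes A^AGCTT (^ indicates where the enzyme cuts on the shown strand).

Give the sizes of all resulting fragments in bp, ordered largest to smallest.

HindIII sites (AAGCTT) start at positions 13, 130.
HindIII cuts after the first base of each site, so after positions 13, 130.
Circular molecule, 2 cuts → 2 fragments:
  14–130 → 117 bp
  131–152 then 1–13 → 22 + 13 = 35 bp
Sorted largest to smallest: 117, 35 bp.

117, 35 bp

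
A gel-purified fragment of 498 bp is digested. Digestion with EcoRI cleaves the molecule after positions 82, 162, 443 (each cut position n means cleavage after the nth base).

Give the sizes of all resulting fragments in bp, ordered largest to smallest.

Linear molecule, 3 cuts → 4 fragments:
  82 − 0 = 82 bp
  162 − 82 = 80 bp
  443 − 162 = 281 bp
  498 − 443 = 55 bp
Sorted largest to smallest: 281, 82, 80, 55 bp.

281, 82, 80, 55 bp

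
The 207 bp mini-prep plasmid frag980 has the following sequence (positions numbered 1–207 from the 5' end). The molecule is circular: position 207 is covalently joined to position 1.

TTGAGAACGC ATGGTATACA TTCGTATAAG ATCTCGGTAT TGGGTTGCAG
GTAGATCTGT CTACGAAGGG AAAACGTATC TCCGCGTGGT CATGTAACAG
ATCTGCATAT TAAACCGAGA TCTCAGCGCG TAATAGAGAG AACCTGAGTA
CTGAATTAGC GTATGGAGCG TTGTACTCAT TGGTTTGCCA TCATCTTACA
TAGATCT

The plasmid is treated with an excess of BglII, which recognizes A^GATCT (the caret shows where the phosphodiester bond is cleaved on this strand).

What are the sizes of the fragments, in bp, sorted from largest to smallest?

84, 46, 34, 24, 19 bp

BglII sites (AGATCT) start at positions 29, 53, 99, 118, 202.
BglII cuts after the first base of each site, so after positions 29, 53, 99, 118, 202.
Circular molecule, 5 cuts → 5 fragments:
  30–53 → 24 bp
  54–99 → 46 bp
  100–118 → 19 bp
  119–202 → 84 bp
  203–207 then 1–29 → 5 + 29 = 34 bp
Sorted largest to smallest: 84, 46, 34, 24, 19 bp.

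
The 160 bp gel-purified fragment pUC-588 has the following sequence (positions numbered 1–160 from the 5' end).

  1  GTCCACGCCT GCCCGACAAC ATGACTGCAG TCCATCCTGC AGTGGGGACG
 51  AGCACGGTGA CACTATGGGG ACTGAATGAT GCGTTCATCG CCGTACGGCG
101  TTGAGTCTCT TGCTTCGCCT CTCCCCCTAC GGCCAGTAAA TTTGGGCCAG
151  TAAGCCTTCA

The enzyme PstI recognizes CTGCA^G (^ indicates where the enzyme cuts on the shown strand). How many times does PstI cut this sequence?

2

CTGCAG occurs starting at positions 25, 37.
PstI cuts at 2 sites.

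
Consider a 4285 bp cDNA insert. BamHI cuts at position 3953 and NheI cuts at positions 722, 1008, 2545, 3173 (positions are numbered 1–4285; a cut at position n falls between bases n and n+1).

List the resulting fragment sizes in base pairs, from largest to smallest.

1537, 780, 722, 628, 332, 286 bp

Combined cut positions (sorted): 722, 1008, 2545, 3173, 3953.
Linear molecule, 5 cuts → 6 fragments:
  722 − 0 = 722 bp
  1008 − 722 = 286 bp
  2545 − 1008 = 1537 bp
  3173 − 2545 = 628 bp
  3953 − 3173 = 780 bp
  4285 − 3953 = 332 bp
Sorted largest to smallest: 1537, 780, 722, 628, 332, 286 bp.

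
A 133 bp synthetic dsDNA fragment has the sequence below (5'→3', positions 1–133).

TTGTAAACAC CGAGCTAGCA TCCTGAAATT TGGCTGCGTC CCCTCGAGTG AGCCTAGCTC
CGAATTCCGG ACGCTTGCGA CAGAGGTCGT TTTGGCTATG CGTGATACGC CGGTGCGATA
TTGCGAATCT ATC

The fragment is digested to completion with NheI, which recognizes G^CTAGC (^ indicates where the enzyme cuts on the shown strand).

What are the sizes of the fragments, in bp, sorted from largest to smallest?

119, 14 bp

The NheI site (GCTAGC) starts at position 14.
NheI cuts after the first base of each site, so after position 14.
Linear molecule, 1 cut → 2 fragments:
  1–14 → 14 bp
  15–133 → 119 bp
Sorted largest to smallest: 119, 14 bp.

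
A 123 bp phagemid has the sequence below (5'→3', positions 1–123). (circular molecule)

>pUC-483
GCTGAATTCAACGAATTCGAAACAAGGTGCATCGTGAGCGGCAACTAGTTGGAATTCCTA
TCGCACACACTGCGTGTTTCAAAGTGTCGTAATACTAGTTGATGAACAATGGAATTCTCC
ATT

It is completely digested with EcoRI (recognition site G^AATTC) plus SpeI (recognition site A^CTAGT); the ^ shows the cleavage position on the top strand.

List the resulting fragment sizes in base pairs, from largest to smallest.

EcoRI sites (GAATTC) start at positions 4, 13, 52, 112.
EcoRI cuts after the first base of each site, so after positions 4, 13, 52, 112.
SpeI sites (ACTAGT) start at positions 44, 94.
SpeI cuts after the first base of each site, so after positions 44, 94.
Combined cut positions: 4, 13, 44, 52, 94, 112.
Circular molecule, 6 cuts → 6 fragments:
  5–13 → 9 bp
  14–44 → 31 bp
  45–52 → 8 bp
  53–94 → 42 bp
  95–112 → 18 bp
  113–123 then 1–4 → 11 + 4 = 15 bp
Sorted largest to smallest: 42, 31, 18, 15, 9, 8 bp.

42, 31, 18, 15, 9, 8 bp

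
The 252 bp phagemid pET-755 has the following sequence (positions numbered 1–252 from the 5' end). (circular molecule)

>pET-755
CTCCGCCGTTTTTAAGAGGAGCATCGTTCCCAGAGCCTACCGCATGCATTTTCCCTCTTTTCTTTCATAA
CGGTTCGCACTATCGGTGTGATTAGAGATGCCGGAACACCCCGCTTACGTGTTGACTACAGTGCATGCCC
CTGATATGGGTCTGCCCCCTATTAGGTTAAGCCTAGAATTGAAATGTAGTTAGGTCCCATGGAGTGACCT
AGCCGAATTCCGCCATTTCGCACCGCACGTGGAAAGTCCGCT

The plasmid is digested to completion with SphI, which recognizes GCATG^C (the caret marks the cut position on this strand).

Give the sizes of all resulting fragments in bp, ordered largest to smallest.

SphI sites (GCATGC) start at positions 42, 133.
SphI cuts after base 5 of each site (before the last base), so after positions 46, 137.
Circular molecule, 2 cuts → 2 fragments:
  47–137 → 91 bp
  138–252 then 1–46 → 115 + 46 = 161 bp
Sorted largest to smallest: 161, 91 bp.

161, 91 bp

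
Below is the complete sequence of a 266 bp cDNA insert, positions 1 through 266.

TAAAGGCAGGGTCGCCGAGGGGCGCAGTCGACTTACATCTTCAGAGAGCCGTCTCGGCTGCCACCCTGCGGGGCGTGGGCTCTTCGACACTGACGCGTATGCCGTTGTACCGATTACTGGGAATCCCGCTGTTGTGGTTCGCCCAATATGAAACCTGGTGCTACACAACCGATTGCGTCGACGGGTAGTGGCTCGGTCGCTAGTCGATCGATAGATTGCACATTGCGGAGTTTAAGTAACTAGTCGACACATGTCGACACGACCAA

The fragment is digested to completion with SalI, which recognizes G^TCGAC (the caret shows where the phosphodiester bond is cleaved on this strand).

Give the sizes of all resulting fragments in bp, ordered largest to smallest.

SalI sites (GTCGAC) start at positions 27, 177, 243, 253.
SalI cuts after the first base of each site, so after positions 27, 177, 243, 253.
Linear molecule, 4 cuts → 5 fragments:
  1–27 → 27 bp
  28–177 → 150 bp
  178–243 → 66 bp
  244–253 → 10 bp
  254–266 → 13 bp
Sorted largest to smallest: 150, 66, 27, 13, 10 bp.

150, 66, 27, 13, 10 bp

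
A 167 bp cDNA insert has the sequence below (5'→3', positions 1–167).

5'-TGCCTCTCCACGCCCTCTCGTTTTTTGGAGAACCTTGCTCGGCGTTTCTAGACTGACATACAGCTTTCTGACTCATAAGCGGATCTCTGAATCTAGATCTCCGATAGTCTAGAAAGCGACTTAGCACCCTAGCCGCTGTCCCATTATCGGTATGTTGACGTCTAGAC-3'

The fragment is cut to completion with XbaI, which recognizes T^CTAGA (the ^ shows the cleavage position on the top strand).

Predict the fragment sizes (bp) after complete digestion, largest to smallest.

XbaI sites (TCTAGA) start at positions 47, 92, 108, 161.
XbaI cuts after the first base of each site, so after positions 47, 92, 108, 161.
Linear molecule, 4 cuts → 5 fragments:
  1–47 → 47 bp
  48–92 → 45 bp
  93–108 → 16 bp
  109–161 → 53 bp
  162–167 → 6 bp
Sorted largest to smallest: 53, 47, 45, 16, 6 bp.

53, 47, 45, 16, 6 bp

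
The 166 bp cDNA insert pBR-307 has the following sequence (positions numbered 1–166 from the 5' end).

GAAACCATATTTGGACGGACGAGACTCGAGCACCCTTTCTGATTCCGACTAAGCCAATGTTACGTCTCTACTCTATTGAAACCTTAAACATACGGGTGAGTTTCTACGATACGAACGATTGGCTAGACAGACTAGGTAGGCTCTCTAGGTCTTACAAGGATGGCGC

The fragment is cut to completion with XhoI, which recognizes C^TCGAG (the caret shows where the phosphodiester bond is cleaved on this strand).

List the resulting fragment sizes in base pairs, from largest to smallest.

The XhoI site (CTCGAG) starts at position 25.
XhoI cuts after the first base of each site, so after position 25.
Linear molecule, 1 cut → 2 fragments:
  1–25 → 25 bp
  26–166 → 141 bp
Sorted largest to smallest: 141, 25 bp.

141, 25 bp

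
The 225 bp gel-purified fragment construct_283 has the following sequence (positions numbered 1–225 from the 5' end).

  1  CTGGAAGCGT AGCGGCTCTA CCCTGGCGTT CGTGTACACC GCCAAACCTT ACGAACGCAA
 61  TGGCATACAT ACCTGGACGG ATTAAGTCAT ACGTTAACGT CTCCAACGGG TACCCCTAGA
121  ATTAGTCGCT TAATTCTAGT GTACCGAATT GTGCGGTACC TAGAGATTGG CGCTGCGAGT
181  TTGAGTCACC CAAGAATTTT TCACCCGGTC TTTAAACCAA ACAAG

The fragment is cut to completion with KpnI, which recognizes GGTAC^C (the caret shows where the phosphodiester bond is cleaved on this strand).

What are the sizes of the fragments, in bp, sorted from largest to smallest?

KpnI sites (GGTACC) start at positions 109, 155.
KpnI cuts after base 5 of each site (before the last base), so after positions 113, 159.
Linear molecule, 2 cuts → 3 fragments:
  1–113 → 113 bp
  114–159 → 46 bp
  160–225 → 66 bp
Sorted largest to smallest: 113, 66, 46 bp.

113, 66, 46 bp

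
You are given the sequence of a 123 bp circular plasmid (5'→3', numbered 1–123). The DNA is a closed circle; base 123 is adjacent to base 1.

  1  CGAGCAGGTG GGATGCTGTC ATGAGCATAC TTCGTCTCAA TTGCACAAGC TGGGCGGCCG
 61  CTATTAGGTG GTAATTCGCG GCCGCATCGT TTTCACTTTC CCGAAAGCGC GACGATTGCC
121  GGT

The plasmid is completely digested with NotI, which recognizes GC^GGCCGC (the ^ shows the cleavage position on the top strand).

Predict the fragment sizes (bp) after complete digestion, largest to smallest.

NotI sites (GCGGCCGC) start at positions 54, 78.
NotI cuts after base 2 of each site, so after positions 55, 79.
Circular molecule, 2 cuts → 2 fragments:
  56–79 → 24 bp
  80–123 then 1–55 → 44 + 55 = 99 bp
Sorted largest to smallest: 99, 24 bp.

99, 24 bp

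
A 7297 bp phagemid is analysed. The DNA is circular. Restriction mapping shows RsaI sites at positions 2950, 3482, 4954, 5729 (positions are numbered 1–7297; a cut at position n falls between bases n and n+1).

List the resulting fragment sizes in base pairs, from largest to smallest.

4518, 1472, 775, 532 bp

Circular molecule, 4 cuts → 4 fragments:
  3482 − 2950 = 532 bp
  4954 − 3482 = 1472 bp
  5729 − 4954 = 775 bp
  wrap: 7297 − 5729 + 2950 = 4518 bp
Sorted largest to smallest: 4518, 1472, 775, 532 bp.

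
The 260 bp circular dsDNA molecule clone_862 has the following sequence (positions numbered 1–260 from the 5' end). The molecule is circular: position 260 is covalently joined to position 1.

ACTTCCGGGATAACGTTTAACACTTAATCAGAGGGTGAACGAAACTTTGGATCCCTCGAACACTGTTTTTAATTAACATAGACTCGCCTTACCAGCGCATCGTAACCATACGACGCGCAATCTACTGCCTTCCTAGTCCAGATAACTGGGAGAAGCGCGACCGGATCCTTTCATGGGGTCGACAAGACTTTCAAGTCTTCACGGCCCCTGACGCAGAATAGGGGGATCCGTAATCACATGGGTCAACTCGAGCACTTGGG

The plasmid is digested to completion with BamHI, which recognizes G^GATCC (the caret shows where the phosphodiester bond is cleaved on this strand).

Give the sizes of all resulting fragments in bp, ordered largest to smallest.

114, 85, 61 bp

BamHI sites (GGATCC) start at positions 49, 163, 224.
BamHI cuts after the first base of each site, so after positions 49, 163, 224.
Circular molecule, 3 cuts → 3 fragments:
  50–163 → 114 bp
  164–224 → 61 bp
  225–260 then 1–49 → 36 + 49 = 85 bp
Sorted largest to smallest: 114, 85, 61 bp.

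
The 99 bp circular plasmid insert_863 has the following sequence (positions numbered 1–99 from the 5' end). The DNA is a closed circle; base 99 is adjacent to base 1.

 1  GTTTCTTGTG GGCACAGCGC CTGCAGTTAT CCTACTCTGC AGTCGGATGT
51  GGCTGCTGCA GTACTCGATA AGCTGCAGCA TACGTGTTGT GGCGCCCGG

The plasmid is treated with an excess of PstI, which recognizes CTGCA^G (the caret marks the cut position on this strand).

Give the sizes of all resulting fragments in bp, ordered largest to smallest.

PstI sites (CTGCAG) start at positions 21, 37, 56, 73.
PstI cuts after base 5 of each site (before the last base), so after positions 25, 41, 60, 77.
Circular molecule, 4 cuts → 4 fragments:
  26–41 → 16 bp
  42–60 → 19 bp
  61–77 → 17 bp
  78–99 then 1–25 → 22 + 25 = 47 bp
Sorted largest to smallest: 47, 19, 17, 16 bp.

47, 19, 17, 16 bp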